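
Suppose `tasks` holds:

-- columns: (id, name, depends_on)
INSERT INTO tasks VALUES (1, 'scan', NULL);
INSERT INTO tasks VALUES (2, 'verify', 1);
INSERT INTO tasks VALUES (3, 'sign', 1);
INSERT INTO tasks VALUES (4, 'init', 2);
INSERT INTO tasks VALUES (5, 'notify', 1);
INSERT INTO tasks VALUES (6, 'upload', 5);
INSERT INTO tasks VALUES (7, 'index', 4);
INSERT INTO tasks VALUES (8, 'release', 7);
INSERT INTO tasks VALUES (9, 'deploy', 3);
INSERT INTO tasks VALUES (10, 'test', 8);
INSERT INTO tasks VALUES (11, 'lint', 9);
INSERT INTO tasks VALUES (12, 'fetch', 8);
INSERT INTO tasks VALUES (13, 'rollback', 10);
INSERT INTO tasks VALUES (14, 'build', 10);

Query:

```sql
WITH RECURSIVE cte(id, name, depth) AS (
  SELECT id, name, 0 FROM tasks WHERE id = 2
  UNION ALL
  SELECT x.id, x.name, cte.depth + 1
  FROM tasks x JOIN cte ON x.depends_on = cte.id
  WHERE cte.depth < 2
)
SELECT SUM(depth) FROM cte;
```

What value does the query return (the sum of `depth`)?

Base: id=2 (verify) at depth 0.
Iteration 1: rows with depends_on in {2} -> init (id 4, depth 1).
Iteration 2: rows with depends_on in {4} -> index (id 7, depth 2).
Iteration 3: depth < 2 fails for all current rows; recursion stops.
SUM(depth) = 0 + 1 + 2 = 3.

3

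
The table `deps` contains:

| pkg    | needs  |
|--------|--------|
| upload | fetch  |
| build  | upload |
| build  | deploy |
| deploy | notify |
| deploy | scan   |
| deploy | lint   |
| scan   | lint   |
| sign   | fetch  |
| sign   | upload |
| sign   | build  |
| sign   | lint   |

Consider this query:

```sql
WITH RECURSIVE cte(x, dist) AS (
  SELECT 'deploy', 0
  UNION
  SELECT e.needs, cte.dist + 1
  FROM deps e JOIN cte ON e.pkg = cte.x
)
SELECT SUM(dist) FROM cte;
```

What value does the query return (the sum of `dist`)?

5

Base: (deploy, dist=0).
Iteration 1: edges from {deploy} -> (lint, dist=1), (notify, dist=1), (scan, dist=1).
Iteration 2: edges from {lint,notify,scan} -> (lint, dist=2).
Iteration 3: no outgoing edges from {lint}; recursion stops.
SUM(dist) = 0 + 1 + 1 + 1 + 2 = 5.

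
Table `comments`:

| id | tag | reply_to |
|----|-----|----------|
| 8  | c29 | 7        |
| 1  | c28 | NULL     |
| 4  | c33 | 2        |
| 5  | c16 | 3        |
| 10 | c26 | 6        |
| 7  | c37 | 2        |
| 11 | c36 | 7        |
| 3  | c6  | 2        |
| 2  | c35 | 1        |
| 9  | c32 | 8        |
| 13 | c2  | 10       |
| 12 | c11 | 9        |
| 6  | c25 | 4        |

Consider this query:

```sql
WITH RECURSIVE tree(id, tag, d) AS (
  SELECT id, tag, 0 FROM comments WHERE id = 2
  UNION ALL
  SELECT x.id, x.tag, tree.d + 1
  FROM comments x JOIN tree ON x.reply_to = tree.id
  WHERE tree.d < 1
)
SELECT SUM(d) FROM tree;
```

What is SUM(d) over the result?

3

Base: id=2 (c35) at d 0.
Iteration 1: rows with reply_to in {2} -> c6 (id 3, d 1), c33 (id 4, d 1), c37 (id 7, d 1).
Iteration 2: d < 1 fails for all current rows; recursion stops.
SUM(d) = 0 + 1 + 1 + 1 = 3.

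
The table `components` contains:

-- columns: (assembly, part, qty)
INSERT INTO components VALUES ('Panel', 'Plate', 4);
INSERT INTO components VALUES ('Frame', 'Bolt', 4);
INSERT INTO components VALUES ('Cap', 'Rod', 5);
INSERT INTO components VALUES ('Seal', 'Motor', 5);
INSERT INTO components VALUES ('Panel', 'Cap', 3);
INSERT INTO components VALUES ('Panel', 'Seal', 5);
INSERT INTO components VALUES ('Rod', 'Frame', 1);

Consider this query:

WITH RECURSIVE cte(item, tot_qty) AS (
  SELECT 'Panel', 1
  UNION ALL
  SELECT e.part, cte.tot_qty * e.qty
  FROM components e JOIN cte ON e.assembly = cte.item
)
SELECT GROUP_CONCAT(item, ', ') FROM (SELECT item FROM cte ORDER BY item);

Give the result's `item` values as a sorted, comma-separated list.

Base: (Panel, tot_qty=1).
Iteration 1: components of {Panel} -> Cap = 1*3 = 3, Plate = 1*4 = 4, Seal = 1*5 = 5.
Iteration 2: components of {Cap,Plate,Seal} -> Motor = 5*5 = 25, Rod = 3*5 = 15.
Iteration 3: components of {Motor,Rod} -> Frame = 15*1 = 15.
Iteration 4: components of {Frame} -> Bolt = 15*4 = 60.
Iteration 5: no further components; recursion stops.

Bolt, Cap, Frame, Motor, Panel, Plate, Rod, Seal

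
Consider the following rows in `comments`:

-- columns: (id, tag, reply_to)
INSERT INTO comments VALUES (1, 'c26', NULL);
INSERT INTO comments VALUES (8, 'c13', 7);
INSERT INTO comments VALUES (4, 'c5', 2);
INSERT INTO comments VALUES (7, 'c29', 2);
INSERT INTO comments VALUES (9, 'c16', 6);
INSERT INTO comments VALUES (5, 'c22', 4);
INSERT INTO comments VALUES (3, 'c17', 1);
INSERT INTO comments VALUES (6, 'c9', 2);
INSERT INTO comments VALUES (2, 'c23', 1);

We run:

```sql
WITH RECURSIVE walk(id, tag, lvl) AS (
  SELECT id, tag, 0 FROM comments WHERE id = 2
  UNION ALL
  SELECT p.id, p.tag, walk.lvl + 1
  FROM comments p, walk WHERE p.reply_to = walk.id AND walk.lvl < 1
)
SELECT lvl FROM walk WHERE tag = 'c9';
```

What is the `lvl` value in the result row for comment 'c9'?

1

Base: id=2 (c23) at lvl 0.
Iteration 1: rows with reply_to in {2} -> c5 (id 4, lvl 1), c9 (id 6, lvl 1), c29 (id 7, lvl 1).
Iteration 2: lvl < 1 fails for all current rows; recursion stops.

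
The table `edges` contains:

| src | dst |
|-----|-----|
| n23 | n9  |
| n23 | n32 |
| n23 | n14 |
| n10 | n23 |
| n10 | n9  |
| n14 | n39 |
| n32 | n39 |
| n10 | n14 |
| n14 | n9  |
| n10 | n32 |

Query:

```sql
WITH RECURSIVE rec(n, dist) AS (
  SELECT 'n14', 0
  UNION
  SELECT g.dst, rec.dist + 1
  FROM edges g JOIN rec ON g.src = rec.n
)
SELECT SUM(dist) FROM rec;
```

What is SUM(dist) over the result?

2

Base: (n14, dist=0).
Iteration 1: edges from {n14} -> (n39, dist=1), (n9, dist=1).
Iteration 2: no outgoing edges from {n39,n9}; recursion stops.
SUM(dist) = 0 + 1 + 1 = 2.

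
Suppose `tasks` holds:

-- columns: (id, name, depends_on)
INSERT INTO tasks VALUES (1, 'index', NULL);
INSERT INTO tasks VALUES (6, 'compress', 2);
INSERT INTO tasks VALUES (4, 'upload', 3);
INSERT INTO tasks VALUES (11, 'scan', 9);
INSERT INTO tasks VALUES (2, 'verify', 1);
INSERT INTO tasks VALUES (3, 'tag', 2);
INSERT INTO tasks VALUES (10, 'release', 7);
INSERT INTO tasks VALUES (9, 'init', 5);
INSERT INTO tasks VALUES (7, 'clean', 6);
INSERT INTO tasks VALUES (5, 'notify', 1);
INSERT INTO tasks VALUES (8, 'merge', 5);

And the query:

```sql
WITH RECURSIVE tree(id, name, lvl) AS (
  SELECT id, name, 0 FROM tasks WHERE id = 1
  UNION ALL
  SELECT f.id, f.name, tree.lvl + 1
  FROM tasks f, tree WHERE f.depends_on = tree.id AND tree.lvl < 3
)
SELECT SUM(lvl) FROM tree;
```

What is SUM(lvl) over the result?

Base: id=1 (index) at lvl 0.
Iteration 1: rows with depends_on in {1} -> verify (id 2, lvl 1), notify (id 5, lvl 1).
Iteration 2: rows with depends_on in {2,5} -> tag (id 3, lvl 2), compress (id 6, lvl 2), merge (id 8, lvl 2), init (id 9, lvl 2).
Iteration 3: rows with depends_on in {3,6,8,9} -> upload (id 4, lvl 3), clean (id 7, lvl 3), scan (id 11, lvl 3).
Iteration 4: lvl < 3 fails for all current rows; recursion stops.
SUM(lvl) = 0 + 1 + 1 + 2 + 2 + 2 + 2 + 3 + 3 + 3 = 19.

19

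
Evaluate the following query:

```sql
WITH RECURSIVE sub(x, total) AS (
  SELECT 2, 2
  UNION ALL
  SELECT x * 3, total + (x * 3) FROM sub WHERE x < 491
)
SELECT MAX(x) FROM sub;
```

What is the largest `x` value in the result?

1458

Base: x=2, total=2.
Iteration 1: 2 < 491 holds -> x = 2 * 3 = 6, total = 2 + 6 = 8.
Iteration 2: 6 < 491 holds -> x = 6 * 3 = 18, total = 8 + 18 = 26.
Iteration 3: 18 < 491 holds -> x = 18 * 3 = 54, total = 26 + 54 = 80.
Iteration 4: 54 < 491 holds -> x = 54 * 3 = 162, total = 80 + 162 = 242.
Iteration 5: 162 < 491 holds -> x = 162 * 3 = 486, total = 242 + 486 = 728.
Iteration 6: 486 < 491 holds -> x = 486 * 3 = 1458, total = 728 + 1458 = 2186.
Iteration 7: 1458 < 491 fails; recursion stops.
x values: 2, 6, 18, 54, 162, 486, 1458; the maximum is 1458.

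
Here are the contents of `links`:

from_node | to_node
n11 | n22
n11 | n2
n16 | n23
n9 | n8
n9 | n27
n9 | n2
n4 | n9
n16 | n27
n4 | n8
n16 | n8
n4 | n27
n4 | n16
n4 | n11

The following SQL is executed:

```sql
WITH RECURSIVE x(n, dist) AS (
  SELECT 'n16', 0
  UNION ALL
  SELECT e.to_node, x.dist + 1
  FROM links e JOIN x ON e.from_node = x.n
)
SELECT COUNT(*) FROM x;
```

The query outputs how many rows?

Base: (n16, dist=0).
Iteration 1: edges from {n16} -> (n23, dist=1), (n27, dist=1), (n8, dist=1).
Iteration 2: no outgoing edges from {n23,n27,n8}; recursion stops.
Total rows emitted: 4.

4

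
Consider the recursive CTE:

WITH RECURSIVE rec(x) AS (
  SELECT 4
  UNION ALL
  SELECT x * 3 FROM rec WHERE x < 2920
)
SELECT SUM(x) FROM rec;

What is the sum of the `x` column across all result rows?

13120

Base: x=4.
Iteration 1: 4 < 2920 holds -> x = 4 * 3 = 12.
Iteration 2: 12 < 2920 holds -> x = 12 * 3 = 36.
Iteration 3: 36 < 2920 holds -> x = 36 * 3 = 108.
Iteration 4: 108 < 2920 holds -> x = 108 * 3 = 324.
Iteration 5: 324 < 2920 holds -> x = 324 * 3 = 972.
Iteration 6: 972 < 2920 holds -> x = 972 * 3 = 2916.
Iteration 7: 2916 < 2920 holds -> x = 2916 * 3 = 8748.
Iteration 8: 8748 < 2920 fails; recursion stops.
SUM(x) = 4 + 12 + 36 + 108 + 324 + 972 + 2916 + 8748 = 13120.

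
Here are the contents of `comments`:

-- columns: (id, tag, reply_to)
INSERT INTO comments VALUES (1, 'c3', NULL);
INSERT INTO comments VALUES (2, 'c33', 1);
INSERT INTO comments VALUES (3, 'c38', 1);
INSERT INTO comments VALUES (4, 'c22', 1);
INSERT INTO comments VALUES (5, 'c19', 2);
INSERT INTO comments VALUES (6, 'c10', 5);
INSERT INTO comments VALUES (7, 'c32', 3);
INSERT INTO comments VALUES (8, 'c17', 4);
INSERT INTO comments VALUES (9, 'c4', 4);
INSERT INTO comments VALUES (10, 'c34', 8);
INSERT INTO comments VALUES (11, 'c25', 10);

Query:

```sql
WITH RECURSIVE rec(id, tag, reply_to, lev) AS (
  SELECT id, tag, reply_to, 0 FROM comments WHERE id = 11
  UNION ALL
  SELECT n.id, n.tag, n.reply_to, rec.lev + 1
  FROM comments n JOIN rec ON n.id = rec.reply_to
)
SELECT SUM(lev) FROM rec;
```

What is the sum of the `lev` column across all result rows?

Base: id=11 (c25), reply_to=10, lev 0.
Iteration 1: join on id=10 -> c34 (id 10, reply_to=8, lev 1).
Iteration 2: join on id=8 -> c17 (id 8, reply_to=4, lev 2).
Iteration 3: join on id=4 -> c22 (id 4, reply_to=1, lev 3).
Iteration 4: join on id=1 -> c3 (id 1, reply_to=NULL, lev 4).
Iteration 5: reply_to is NULL; no match; recursion stops.
SUM(lev) = 0 + 1 + 2 + 3 + 4 = 10.

10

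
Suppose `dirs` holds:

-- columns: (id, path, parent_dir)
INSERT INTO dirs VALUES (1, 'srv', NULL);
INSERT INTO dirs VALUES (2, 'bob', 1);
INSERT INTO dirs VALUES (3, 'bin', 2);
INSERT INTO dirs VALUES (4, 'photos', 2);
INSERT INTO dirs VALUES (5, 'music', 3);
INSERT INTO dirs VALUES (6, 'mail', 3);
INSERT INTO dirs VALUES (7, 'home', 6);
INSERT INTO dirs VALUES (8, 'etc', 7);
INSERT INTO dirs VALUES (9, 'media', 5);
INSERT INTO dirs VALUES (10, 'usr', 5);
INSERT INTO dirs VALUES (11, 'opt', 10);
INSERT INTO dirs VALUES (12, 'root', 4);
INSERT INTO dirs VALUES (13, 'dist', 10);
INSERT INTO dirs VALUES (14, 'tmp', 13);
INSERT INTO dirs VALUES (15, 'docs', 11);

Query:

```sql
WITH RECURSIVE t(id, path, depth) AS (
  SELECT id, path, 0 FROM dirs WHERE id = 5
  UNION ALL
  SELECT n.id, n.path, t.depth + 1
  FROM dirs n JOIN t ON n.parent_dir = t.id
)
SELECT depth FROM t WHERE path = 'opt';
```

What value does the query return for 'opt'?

Base: id=5 (music) at depth 0.
Iteration 1: rows with parent_dir in {5} -> media (id 9, depth 1), usr (id 10, depth 1).
Iteration 2: rows with parent_dir in {9,10} -> opt (id 11, depth 2), dist (id 13, depth 2).
Iteration 3: rows with parent_dir in {11,13} -> tmp (id 14, depth 3), docs (id 15, depth 3).
Iteration 4: no rows with parent_dir in {14,15}; recursion stops.

2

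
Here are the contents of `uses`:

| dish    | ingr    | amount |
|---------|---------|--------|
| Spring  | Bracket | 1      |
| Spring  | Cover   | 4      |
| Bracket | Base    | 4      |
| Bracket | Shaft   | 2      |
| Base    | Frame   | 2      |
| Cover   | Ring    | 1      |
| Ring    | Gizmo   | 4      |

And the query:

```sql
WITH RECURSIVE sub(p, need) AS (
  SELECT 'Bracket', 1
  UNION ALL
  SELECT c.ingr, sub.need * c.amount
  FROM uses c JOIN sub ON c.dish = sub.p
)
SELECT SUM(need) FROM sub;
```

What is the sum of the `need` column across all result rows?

Base: (Bracket, need=1).
Iteration 1: components of {Bracket} -> Base = 1*4 = 4, Shaft = 1*2 = 2.
Iteration 2: components of {Base,Shaft} -> Frame = 4*2 = 8.
Iteration 3: no further components; recursion stops.
SUM(need) = 1 + 4 + 2 + 8 = 15.

15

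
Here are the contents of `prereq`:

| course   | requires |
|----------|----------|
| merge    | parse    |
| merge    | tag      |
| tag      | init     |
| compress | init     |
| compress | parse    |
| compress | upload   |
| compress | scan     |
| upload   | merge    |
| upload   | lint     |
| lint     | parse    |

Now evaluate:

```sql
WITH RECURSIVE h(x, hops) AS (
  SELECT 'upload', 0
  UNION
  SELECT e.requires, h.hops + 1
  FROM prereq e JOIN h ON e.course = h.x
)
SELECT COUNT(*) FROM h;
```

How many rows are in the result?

Base: (upload, hops=0).
Iteration 1: edges from {upload} -> (lint, hops=1), (merge, hops=1).
Iteration 2: edges from {lint,merge} -> (parse, hops=2), (tag, hops=2). [UNION drops 1 duplicate row(s)]
Iteration 3: edges from {parse,tag} -> (init, hops=3).
Iteration 4: no outgoing edges from {init}; recursion stops.
Total rows emitted: 6.

6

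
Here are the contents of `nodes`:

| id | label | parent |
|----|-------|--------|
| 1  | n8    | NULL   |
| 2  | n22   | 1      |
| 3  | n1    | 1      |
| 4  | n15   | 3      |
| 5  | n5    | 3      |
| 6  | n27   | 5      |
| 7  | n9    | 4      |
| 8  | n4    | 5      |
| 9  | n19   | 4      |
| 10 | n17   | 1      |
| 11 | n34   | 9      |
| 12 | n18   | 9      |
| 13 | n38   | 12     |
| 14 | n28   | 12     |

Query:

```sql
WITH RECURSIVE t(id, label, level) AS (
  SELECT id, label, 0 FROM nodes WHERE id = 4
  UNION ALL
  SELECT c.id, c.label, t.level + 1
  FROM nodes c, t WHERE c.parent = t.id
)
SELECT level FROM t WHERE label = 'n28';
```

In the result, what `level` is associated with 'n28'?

Base: id=4 (n15) at level 0.
Iteration 1: rows with parent in {4} -> n9 (id 7, level 1), n19 (id 9, level 1).
Iteration 2: rows with parent in {7,9} -> n34 (id 11, level 2), n18 (id 12, level 2).
Iteration 3: rows with parent in {11,12} -> n38 (id 13, level 3), n28 (id 14, level 3).
Iteration 4: no rows with parent in {13,14}; recursion stops.

3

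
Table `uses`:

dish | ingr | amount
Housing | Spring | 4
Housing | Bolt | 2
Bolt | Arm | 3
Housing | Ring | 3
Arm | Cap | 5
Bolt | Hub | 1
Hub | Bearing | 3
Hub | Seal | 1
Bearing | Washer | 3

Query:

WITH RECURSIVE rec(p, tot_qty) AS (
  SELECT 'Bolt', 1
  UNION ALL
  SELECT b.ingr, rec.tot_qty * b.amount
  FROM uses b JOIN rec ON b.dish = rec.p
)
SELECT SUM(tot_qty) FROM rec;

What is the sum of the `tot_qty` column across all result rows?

Base: (Bolt, tot_qty=1).
Iteration 1: components of {Bolt} -> Arm = 1*3 = 3, Hub = 1*1 = 1.
Iteration 2: components of {Arm,Hub} -> Bearing = 1*3 = 3, Cap = 3*5 = 15, Seal = 1*1 = 1.
Iteration 3: components of {Bearing,Cap,Seal} -> Washer = 3*3 = 9.
Iteration 4: no further components; recursion stops.
SUM(tot_qty) = 1 + 3 + 1 + 15 + 3 + 1 + 9 = 33.

33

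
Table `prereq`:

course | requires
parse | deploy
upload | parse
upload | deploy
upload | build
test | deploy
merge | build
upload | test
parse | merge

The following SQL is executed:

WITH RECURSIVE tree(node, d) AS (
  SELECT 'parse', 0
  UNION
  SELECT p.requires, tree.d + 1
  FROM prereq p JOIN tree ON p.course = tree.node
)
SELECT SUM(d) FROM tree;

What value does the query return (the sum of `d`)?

Base: (parse, d=0).
Iteration 1: edges from {parse} -> (deploy, d=1), (merge, d=1).
Iteration 2: edges from {deploy,merge} -> (build, d=2).
Iteration 3: no outgoing edges from {build}; recursion stops.
SUM(d) = 0 + 1 + 1 + 2 = 4.

4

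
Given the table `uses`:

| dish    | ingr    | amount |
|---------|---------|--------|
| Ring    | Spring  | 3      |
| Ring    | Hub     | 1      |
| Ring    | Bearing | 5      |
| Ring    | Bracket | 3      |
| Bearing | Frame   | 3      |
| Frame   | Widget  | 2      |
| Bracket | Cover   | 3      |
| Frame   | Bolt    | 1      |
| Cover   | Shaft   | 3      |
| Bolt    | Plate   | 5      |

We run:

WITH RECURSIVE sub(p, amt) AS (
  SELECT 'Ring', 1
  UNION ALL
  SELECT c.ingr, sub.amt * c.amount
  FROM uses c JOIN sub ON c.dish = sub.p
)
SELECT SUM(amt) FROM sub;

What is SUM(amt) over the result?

184

Base: (Ring, amt=1).
Iteration 1: components of {Ring} -> Bearing = 1*5 = 5, Bracket = 1*3 = 3, Hub = 1*1 = 1, Spring = 1*3 = 3.
Iteration 2: components of {Bearing,Bracket,Hub,Spring} -> Cover = 3*3 = 9, Frame = 5*3 = 15.
Iteration 3: components of {Cover,Frame} -> Bolt = 15*1 = 15, Shaft = 9*3 = 27, Widget = 15*2 = 30.
Iteration 4: components of {Bolt,Shaft,Widget} -> Plate = 15*5 = 75.
Iteration 5: no further components; recursion stops.
SUM(amt) = 1 + 3 + 1 + 5 + 3 + 15 + 9 + 30 + 15 + 27 + 75 = 184.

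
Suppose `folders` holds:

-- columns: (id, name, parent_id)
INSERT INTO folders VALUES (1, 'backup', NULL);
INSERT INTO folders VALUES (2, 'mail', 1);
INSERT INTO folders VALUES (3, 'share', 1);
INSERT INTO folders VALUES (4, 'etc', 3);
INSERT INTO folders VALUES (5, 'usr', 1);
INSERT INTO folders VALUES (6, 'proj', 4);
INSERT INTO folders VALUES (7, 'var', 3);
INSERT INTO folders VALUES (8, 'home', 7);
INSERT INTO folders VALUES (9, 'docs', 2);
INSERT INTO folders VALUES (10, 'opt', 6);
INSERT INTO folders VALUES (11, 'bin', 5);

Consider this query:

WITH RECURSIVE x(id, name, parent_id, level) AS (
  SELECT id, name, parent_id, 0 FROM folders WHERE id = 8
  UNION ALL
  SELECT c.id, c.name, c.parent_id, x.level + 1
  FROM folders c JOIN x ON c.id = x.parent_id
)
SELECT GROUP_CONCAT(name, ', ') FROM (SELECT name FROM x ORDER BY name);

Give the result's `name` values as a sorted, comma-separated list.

Base: id=8 (home), parent_id=7, level 0.
Iteration 1: join on id=7 -> var (id 7, parent_id=3, level 1).
Iteration 2: join on id=3 -> share (id 3, parent_id=1, level 2).
Iteration 3: join on id=1 -> backup (id 1, parent_id=NULL, level 3).
Iteration 4: parent_id is NULL; no match; recursion stops.

backup, home, share, var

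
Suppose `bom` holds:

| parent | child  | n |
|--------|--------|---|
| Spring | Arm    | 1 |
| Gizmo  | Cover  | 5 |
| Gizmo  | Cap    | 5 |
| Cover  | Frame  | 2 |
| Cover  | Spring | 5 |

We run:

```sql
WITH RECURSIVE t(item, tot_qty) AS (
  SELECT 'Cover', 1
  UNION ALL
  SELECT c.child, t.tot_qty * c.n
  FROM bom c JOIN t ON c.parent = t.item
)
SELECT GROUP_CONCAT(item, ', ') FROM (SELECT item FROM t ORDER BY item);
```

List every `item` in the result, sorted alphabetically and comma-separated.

Base: (Cover, tot_qty=1).
Iteration 1: components of {Cover} -> Frame = 1*2 = 2, Spring = 1*5 = 5.
Iteration 2: components of {Frame,Spring} -> Arm = 5*1 = 5.
Iteration 3: no further components; recursion stops.

Arm, Cover, Frame, Spring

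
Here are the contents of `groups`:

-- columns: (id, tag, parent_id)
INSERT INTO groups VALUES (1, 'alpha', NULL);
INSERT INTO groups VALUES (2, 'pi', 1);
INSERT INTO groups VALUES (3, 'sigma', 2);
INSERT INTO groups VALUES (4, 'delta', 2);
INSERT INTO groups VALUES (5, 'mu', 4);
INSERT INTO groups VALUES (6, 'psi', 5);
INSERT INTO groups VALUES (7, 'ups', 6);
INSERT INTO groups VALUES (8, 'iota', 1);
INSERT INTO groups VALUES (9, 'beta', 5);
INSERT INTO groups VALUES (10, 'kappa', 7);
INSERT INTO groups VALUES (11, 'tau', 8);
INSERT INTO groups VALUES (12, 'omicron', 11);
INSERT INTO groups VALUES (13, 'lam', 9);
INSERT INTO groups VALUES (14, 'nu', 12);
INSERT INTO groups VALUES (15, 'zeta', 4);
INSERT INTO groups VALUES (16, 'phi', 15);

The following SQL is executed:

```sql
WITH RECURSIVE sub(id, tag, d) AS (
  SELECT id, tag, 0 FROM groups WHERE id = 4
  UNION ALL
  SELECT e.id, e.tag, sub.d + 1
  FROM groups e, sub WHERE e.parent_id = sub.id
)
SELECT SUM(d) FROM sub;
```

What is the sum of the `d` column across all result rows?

18

Base: id=4 (delta) at d 0.
Iteration 1: rows with parent_id in {4} -> mu (id 5, d 1), zeta (id 15, d 1).
Iteration 2: rows with parent_id in {5,15} -> psi (id 6, d 2), beta (id 9, d 2), phi (id 16, d 2).
Iteration 3: rows with parent_id in {6,9,16} -> ups (id 7, d 3), lam (id 13, d 3).
Iteration 4: rows with parent_id in {7,13} -> kappa (id 10, d 4).
Iteration 5: no rows with parent_id in {10}; recursion stops.
SUM(d) = 0 + 1 + 1 + 2 + 2 + 2 + 3 + 3 + 4 = 18.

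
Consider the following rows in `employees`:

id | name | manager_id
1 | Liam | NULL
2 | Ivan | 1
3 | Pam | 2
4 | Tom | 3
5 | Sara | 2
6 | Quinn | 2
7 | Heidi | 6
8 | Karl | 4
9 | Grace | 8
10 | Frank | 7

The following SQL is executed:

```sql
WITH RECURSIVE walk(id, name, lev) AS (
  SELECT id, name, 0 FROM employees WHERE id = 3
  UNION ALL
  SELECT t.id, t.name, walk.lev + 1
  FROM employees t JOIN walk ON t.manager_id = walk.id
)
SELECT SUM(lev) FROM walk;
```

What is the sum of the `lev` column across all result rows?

6

Base: id=3 (Pam) at lev 0.
Iteration 1: rows with manager_id in {3} -> Tom (id 4, lev 1).
Iteration 2: rows with manager_id in {4} -> Karl (id 8, lev 2).
Iteration 3: rows with manager_id in {8} -> Grace (id 9, lev 3).
Iteration 4: no rows with manager_id in {9}; recursion stops.
SUM(lev) = 0 + 1 + 2 + 3 = 6.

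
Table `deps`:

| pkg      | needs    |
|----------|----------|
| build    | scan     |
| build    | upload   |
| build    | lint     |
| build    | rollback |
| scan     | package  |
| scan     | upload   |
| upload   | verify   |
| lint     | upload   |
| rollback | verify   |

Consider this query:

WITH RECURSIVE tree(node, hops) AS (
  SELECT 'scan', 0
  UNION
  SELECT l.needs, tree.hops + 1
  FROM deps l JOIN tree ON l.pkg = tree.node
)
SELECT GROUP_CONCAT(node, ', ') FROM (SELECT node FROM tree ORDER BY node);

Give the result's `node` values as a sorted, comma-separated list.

package, scan, upload, verify

Base: (scan, hops=0).
Iteration 1: edges from {scan} -> (package, hops=1), (upload, hops=1).
Iteration 2: edges from {package,upload} -> (verify, hops=2).
Iteration 3: no outgoing edges from {verify}; recursion stops.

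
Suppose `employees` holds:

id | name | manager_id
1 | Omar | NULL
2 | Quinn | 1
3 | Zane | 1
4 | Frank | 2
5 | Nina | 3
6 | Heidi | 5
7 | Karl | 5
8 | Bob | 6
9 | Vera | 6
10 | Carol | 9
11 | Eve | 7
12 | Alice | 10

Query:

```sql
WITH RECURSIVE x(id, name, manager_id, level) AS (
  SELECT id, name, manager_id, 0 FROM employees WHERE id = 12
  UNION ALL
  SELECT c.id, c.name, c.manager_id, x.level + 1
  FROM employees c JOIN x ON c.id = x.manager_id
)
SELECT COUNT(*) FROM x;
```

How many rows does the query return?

7

Base: id=12 (Alice), manager_id=10, level 0.
Iteration 1: join on id=10 -> Carol (id 10, manager_id=9, level 1).
Iteration 2: join on id=9 -> Vera (id 9, manager_id=6, level 2).
Iteration 3: join on id=6 -> Heidi (id 6, manager_id=5, level 3).
Iteration 4: join on id=5 -> Nina (id 5, manager_id=3, level 4).
Iteration 5: join on id=3 -> Zane (id 3, manager_id=1, level 5).
Iteration 6: join on id=1 -> Omar (id 1, manager_id=NULL, level 6).
Iteration 7: manager_id is NULL; no match; recursion stops.
Total rows emitted: 7.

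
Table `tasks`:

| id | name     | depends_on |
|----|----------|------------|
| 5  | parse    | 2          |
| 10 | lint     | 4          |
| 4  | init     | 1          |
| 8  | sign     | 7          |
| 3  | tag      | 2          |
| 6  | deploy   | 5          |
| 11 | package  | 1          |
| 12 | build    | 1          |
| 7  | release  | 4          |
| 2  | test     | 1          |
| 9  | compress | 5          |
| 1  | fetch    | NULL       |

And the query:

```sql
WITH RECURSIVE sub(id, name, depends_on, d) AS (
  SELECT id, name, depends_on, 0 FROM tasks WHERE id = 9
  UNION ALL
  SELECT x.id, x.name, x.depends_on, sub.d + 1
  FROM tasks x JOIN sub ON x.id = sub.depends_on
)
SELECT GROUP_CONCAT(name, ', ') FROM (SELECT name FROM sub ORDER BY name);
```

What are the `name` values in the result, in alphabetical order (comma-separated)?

Base: id=9 (compress), depends_on=5, d 0.
Iteration 1: join on id=5 -> parse (id 5, depends_on=2, d 1).
Iteration 2: join on id=2 -> test (id 2, depends_on=1, d 2).
Iteration 3: join on id=1 -> fetch (id 1, depends_on=NULL, d 3).
Iteration 4: depends_on is NULL; no match; recursion stops.

compress, fetch, parse, test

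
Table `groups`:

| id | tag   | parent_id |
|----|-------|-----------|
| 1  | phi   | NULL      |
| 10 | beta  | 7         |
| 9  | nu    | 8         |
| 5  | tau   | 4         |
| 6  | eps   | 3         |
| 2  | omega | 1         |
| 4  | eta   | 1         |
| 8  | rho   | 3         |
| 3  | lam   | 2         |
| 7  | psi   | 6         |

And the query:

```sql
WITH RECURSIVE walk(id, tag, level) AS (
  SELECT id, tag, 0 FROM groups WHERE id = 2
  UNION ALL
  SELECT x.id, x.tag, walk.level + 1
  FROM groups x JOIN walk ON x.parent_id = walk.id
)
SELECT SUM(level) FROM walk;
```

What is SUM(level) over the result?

Base: id=2 (omega) at level 0.
Iteration 1: rows with parent_id in {2} -> lam (id 3, level 1).
Iteration 2: rows with parent_id in {3} -> eps (id 6, level 2), rho (id 8, level 2).
Iteration 3: rows with parent_id in {6,8} -> psi (id 7, level 3), nu (id 9, level 3).
Iteration 4: rows with parent_id in {7,9} -> beta (id 10, level 4).
Iteration 5: no rows with parent_id in {10}; recursion stops.
SUM(level) = 0 + 1 + 2 + 2 + 3 + 3 + 4 = 15.

15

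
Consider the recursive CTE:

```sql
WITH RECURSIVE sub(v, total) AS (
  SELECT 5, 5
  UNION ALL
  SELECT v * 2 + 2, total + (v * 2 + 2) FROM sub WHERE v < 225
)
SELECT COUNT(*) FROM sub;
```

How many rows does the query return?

7

Base: v=5, total=5.
Iteration 1: 5 < 225 holds -> v = 5 * 2 + 2 = 12, total = 5 + 12 = 17.
Iteration 2: 12 < 225 holds -> v = 12 * 2 + 2 = 26, total = 17 + 26 = 43.
Iteration 3: 26 < 225 holds -> v = 26 * 2 + 2 = 54, total = 43 + 54 = 97.
Iteration 4: 54 < 225 holds -> v = 54 * 2 + 2 = 110, total = 97 + 110 = 207.
Iteration 5: 110 < 225 holds -> v = 110 * 2 + 2 = 222, total = 207 + 222 = 429.
Iteration 6: 222 < 225 holds -> v = 222 * 2 + 2 = 446, total = 429 + 446 = 875.
Iteration 7: 446 < 225 fails; recursion stops.
Total rows emitted: 7.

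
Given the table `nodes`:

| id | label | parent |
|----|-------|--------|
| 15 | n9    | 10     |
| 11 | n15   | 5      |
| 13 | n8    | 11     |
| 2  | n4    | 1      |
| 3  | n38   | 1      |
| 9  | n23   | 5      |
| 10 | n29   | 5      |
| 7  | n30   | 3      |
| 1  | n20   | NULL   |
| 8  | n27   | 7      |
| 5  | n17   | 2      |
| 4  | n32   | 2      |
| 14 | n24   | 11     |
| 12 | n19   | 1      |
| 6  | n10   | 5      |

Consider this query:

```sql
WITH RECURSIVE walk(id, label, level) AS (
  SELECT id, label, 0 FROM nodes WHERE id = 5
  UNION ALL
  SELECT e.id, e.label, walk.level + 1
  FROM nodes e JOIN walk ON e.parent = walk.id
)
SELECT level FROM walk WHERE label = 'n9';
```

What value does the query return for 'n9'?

2

Base: id=5 (n17) at level 0.
Iteration 1: rows with parent in {5} -> n10 (id 6, level 1), n23 (id 9, level 1), n29 (id 10, level 1), n15 (id 11, level 1).
Iteration 2: rows with parent in {6,9,10,11} -> n8 (id 13, level 2), n24 (id 14, level 2), n9 (id 15, level 2).
Iteration 3: no rows with parent in {13,14,15}; recursion stops.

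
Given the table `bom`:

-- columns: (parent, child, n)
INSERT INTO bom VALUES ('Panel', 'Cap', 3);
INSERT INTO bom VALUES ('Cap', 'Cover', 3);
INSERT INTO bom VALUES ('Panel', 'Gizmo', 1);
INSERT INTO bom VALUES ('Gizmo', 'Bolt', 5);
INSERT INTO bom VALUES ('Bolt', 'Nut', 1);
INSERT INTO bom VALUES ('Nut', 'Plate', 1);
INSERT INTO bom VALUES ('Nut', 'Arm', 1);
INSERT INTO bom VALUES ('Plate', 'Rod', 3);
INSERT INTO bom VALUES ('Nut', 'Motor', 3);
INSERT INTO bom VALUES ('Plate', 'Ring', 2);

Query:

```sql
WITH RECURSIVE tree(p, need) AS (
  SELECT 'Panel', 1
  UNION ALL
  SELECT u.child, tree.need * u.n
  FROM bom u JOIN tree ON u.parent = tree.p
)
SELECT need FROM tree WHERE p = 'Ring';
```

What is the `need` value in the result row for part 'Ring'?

10

Base: (Panel, need=1).
Iteration 1: components of {Panel} -> Cap = 1*3 = 3, Gizmo = 1*1 = 1.
Iteration 2: components of {Cap,Gizmo} -> Bolt = 1*5 = 5, Cover = 3*3 = 9.
Iteration 3: components of {Bolt,Cover} -> Nut = 5*1 = 5.
Iteration 4: components of {Nut} -> Arm = 5*1 = 5, Motor = 5*3 = 15, Plate = 5*1 = 5.
Iteration 5: components of {Arm,Motor,Plate} -> Ring = 5*2 = 10, Rod = 5*3 = 15.
Iteration 6: no further components; recursion stops.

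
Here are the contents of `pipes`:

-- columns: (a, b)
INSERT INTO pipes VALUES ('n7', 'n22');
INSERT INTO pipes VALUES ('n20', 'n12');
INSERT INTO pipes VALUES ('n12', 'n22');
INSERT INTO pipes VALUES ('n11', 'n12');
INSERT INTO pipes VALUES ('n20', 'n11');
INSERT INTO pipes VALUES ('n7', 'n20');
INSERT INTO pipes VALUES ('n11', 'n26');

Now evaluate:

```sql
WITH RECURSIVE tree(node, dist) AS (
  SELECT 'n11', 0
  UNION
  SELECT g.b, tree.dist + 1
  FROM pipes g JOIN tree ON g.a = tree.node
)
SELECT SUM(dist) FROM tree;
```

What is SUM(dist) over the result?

4

Base: (n11, dist=0).
Iteration 1: edges from {n11} -> (n12, dist=1), (n26, dist=1).
Iteration 2: edges from {n12,n26} -> (n22, dist=2).
Iteration 3: no outgoing edges from {n22}; recursion stops.
SUM(dist) = 0 + 1 + 1 + 2 = 4.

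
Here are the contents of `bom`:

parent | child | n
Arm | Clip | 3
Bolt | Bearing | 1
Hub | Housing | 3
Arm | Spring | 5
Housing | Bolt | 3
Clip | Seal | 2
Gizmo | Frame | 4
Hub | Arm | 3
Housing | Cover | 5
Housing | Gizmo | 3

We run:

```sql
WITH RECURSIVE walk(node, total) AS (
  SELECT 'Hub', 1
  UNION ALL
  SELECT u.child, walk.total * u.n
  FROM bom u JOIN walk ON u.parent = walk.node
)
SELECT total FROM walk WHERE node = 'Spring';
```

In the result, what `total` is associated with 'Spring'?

Base: (Hub, total=1).
Iteration 1: components of {Hub} -> Arm = 1*3 = 3, Housing = 1*3 = 3.
Iteration 2: components of {Arm,Housing} -> Bolt = 3*3 = 9, Clip = 3*3 = 9, Cover = 3*5 = 15, Gizmo = 3*3 = 9, Spring = 3*5 = 15.
Iteration 3: components of {Bolt,Clip,Cover,Gizmo,Spring} -> Bearing = 9*1 = 9, Frame = 9*4 = 36, Seal = 9*2 = 18.
Iteration 4: no further components; recursion stops.

15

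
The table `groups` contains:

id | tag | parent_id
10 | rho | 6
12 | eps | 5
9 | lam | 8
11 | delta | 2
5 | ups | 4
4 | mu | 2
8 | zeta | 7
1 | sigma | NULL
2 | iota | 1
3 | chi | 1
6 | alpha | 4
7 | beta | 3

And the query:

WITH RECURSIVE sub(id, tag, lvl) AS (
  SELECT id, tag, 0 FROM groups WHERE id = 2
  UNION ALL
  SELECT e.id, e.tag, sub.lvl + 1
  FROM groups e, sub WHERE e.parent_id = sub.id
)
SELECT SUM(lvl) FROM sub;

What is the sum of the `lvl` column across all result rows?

12

Base: id=2 (iota) at lvl 0.
Iteration 1: rows with parent_id in {2} -> mu (id 4, lvl 1), delta (id 11, lvl 1).
Iteration 2: rows with parent_id in {4,11} -> ups (id 5, lvl 2), alpha (id 6, lvl 2).
Iteration 3: rows with parent_id in {5,6} -> rho (id 10, lvl 3), eps (id 12, lvl 3).
Iteration 4: no rows with parent_id in {10,12}; recursion stops.
SUM(lvl) = 0 + 1 + 1 + 2 + 2 + 3 + 3 = 12.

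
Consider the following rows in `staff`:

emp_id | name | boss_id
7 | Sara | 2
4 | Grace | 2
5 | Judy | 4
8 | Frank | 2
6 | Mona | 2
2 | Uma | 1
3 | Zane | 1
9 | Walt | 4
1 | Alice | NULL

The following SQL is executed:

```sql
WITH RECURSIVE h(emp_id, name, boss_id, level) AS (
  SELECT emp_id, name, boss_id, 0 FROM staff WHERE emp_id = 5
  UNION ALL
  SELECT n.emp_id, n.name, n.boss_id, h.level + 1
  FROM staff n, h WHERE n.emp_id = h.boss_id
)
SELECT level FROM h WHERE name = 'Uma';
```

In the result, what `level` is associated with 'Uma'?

Base: emp_id=5 (Judy), boss_id=4, level 0.
Iteration 1: join on emp_id=4 -> Grace (id 4, boss_id=2, level 1).
Iteration 2: join on emp_id=2 -> Uma (id 2, boss_id=1, level 2).
Iteration 3: join on emp_id=1 -> Alice (id 1, boss_id=NULL, level 3).
Iteration 4: boss_id is NULL; no match; recursion stops.

2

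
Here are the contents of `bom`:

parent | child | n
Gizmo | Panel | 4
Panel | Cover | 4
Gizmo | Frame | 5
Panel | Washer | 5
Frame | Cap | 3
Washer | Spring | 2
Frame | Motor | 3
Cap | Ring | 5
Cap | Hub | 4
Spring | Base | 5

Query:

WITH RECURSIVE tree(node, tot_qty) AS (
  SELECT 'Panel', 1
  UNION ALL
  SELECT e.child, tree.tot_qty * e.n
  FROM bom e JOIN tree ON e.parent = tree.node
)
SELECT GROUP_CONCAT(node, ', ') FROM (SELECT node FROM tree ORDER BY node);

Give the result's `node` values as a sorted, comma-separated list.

Base, Cover, Panel, Spring, Washer

Base: (Panel, tot_qty=1).
Iteration 1: components of {Panel} -> Cover = 1*4 = 4, Washer = 1*5 = 5.
Iteration 2: components of {Cover,Washer} -> Spring = 5*2 = 10.
Iteration 3: components of {Spring} -> Base = 10*5 = 50.
Iteration 4: no further components; recursion stops.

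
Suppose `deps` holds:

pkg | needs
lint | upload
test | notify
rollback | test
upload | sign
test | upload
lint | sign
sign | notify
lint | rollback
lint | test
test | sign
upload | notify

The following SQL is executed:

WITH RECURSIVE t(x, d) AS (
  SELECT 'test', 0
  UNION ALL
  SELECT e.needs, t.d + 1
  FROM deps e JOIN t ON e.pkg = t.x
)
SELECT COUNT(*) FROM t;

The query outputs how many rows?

8

Base: (test, d=0).
Iteration 1: edges from {test} -> (notify, d=1), (sign, d=1), (upload, d=1).
Iteration 2: edges from {notify,sign,upload} -> (notify, d=2) x2, (sign, d=2). [UNION ALL keeps all 3 new rows, including repeats]
Iteration 3: edges from {notify,sign} -> (notify, d=3).
Iteration 4: no outgoing edges from {notify}; recursion stops.
Total rows emitted: 8.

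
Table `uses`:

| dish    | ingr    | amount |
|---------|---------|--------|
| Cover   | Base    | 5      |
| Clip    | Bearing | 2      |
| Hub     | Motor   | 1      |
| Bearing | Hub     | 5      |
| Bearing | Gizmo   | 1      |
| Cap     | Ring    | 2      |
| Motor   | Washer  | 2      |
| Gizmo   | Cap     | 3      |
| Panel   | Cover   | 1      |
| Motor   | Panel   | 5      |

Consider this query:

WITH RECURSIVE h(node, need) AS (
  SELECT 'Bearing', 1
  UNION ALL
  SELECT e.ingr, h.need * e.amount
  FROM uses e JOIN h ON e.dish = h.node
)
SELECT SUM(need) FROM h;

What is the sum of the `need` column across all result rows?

Base: (Bearing, need=1).
Iteration 1: components of {Bearing} -> Gizmo = 1*1 = 1, Hub = 1*5 = 5.
Iteration 2: components of {Gizmo,Hub} -> Cap = 1*3 = 3, Motor = 5*1 = 5.
Iteration 3: components of {Cap,Motor} -> Panel = 5*5 = 25, Ring = 3*2 = 6, Washer = 5*2 = 10.
Iteration 4: components of {Panel,Ring,Washer} -> Cover = 25*1 = 25.
Iteration 5: components of {Cover} -> Base = 25*5 = 125.
Iteration 6: no further components; recursion stops.
SUM(need) = 1 + 5 + 1 + 5 + 3 + 10 + 25 + 6 + 25 + 125 = 206.

206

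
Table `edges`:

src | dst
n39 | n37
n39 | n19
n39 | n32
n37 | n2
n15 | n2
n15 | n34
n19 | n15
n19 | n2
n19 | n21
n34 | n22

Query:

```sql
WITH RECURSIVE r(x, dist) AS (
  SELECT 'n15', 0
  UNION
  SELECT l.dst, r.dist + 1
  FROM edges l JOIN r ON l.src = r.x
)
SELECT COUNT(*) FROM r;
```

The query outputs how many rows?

4

Base: (n15, dist=0).
Iteration 1: edges from {n15} -> (n2, dist=1), (n34, dist=1).
Iteration 2: edges from {n2,n34} -> (n22, dist=2).
Iteration 3: no outgoing edges from {n22}; recursion stops.
Total rows emitted: 4.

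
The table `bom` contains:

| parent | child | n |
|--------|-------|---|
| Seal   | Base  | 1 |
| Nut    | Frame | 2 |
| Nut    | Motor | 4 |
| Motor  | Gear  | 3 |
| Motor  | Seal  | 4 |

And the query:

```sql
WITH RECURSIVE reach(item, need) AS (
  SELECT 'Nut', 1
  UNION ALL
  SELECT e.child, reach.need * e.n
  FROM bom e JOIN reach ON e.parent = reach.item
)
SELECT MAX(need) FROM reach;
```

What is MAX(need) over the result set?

16

Base: (Nut, need=1).
Iteration 1: components of {Nut} -> Frame = 1*2 = 2, Motor = 1*4 = 4.
Iteration 2: components of {Frame,Motor} -> Gear = 4*3 = 12, Seal = 4*4 = 16.
Iteration 3: components of {Gear,Seal} -> Base = 16*1 = 16.
Iteration 4: no further components; recursion stops.
need values: 1, 4, 2, 12, 16, 16; the maximum is 16.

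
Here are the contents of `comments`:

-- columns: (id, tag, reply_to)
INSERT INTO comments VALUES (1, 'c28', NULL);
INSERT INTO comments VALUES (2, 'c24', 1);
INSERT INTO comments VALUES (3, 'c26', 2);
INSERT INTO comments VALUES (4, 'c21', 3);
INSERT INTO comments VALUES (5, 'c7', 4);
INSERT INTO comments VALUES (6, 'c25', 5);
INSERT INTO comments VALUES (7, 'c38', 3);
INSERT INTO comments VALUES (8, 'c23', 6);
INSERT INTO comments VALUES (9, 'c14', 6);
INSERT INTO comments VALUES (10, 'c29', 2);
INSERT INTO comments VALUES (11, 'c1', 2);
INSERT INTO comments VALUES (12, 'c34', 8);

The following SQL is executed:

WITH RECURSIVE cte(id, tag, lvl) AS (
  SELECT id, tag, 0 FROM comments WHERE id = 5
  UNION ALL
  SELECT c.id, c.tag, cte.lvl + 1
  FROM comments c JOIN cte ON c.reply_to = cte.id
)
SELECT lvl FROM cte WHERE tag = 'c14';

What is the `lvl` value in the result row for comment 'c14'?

Base: id=5 (c7) at lvl 0.
Iteration 1: rows with reply_to in {5} -> c25 (id 6, lvl 1).
Iteration 2: rows with reply_to in {6} -> c23 (id 8, lvl 2), c14 (id 9, lvl 2).
Iteration 3: rows with reply_to in {8,9} -> c34 (id 12, lvl 3).
Iteration 4: no rows with reply_to in {12}; recursion stops.

2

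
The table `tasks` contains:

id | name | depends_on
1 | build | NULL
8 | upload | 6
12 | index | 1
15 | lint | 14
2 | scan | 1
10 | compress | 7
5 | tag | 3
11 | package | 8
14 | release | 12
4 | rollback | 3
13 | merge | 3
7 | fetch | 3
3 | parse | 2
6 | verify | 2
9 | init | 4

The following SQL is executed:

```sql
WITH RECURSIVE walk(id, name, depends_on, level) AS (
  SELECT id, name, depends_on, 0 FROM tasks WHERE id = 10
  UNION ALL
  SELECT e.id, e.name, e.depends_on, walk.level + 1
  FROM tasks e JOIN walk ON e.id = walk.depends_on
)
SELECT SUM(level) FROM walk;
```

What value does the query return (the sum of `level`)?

10

Base: id=10 (compress), depends_on=7, level 0.
Iteration 1: join on id=7 -> fetch (id 7, depends_on=3, level 1).
Iteration 2: join on id=3 -> parse (id 3, depends_on=2, level 2).
Iteration 3: join on id=2 -> scan (id 2, depends_on=1, level 3).
Iteration 4: join on id=1 -> build (id 1, depends_on=NULL, level 4).
Iteration 5: depends_on is NULL; no match; recursion stops.
SUM(level) = 0 + 1 + 2 + 3 + 4 = 10.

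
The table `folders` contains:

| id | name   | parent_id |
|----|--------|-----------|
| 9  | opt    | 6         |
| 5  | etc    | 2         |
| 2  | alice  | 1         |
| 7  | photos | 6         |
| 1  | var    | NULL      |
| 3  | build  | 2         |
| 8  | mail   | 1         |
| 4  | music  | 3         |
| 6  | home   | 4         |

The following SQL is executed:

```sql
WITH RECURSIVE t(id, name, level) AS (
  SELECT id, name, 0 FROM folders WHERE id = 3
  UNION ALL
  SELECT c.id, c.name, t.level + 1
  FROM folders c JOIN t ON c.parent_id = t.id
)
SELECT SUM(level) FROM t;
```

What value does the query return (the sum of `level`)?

Base: id=3 (build) at level 0.
Iteration 1: rows with parent_id in {3} -> music (id 4, level 1).
Iteration 2: rows with parent_id in {4} -> home (id 6, level 2).
Iteration 3: rows with parent_id in {6} -> photos (id 7, level 3), opt (id 9, level 3).
Iteration 4: no rows with parent_id in {7,9}; recursion stops.
SUM(level) = 0 + 1 + 2 + 3 + 3 = 9.

9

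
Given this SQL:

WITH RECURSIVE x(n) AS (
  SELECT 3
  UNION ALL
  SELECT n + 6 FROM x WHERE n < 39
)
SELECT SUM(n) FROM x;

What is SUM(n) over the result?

147

Base: n=3.
Iteration 1: 3 < 39 holds -> n = 3 + 6 = 9.
Iteration 2: 9 < 39 holds -> n = 9 + 6 = 15.
Iteration 3: 15 < 39 holds -> n = 15 + 6 = 21.
Iteration 4: 21 < 39 holds -> n = 21 + 6 = 27.
Iteration 5: 27 < 39 holds -> n = 27 + 6 = 33.
Iteration 6: 33 < 39 holds -> n = 33 + 6 = 39.
Iteration 7: 39 < 39 fails; recursion stops.
SUM(n) = 3 + 9 + 15 + 21 + 27 + 33 + 39 = 147.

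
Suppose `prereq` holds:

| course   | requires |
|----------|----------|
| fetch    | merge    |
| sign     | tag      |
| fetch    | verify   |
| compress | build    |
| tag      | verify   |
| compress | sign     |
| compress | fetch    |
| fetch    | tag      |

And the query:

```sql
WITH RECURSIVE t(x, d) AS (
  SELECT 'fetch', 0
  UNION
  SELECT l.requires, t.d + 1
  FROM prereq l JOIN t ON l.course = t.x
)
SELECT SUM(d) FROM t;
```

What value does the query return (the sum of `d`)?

Base: (fetch, d=0).
Iteration 1: edges from {fetch} -> (merge, d=1), (tag, d=1), (verify, d=1).
Iteration 2: edges from {merge,tag,verify} -> (verify, d=2).
Iteration 3: no outgoing edges from {verify}; recursion stops.
SUM(d) = 0 + 1 + 1 + 1 + 2 = 5.

5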